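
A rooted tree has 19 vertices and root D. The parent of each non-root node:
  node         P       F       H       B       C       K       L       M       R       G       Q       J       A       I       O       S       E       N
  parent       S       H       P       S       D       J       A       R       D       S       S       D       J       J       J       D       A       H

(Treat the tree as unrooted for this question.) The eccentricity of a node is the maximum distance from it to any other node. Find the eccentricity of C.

5

Distances from C peak at 5, attained at N (F also at distance 5).
C–D–S–P–H–N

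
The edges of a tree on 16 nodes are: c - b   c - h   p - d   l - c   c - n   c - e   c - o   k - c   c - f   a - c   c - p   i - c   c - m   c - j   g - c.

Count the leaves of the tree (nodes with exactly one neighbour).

14

Degree-1 nodes: a, b, d, e, f, g, h, i, j, k, l, m, n, o — 14 of them.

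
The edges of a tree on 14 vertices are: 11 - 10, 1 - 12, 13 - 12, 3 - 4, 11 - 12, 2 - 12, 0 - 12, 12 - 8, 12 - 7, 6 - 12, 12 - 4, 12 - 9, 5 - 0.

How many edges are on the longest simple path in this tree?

4

BFS from 10 reaches 5 last, at distance 4; BFS from 5 confirms no node is farther.
Path: 10 - 11 - 12 - 0 - 5.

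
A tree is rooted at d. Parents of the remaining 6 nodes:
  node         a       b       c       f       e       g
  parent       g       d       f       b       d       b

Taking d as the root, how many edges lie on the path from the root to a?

3

Climbing from a to the root: a → g → b → d. That's 3 steps.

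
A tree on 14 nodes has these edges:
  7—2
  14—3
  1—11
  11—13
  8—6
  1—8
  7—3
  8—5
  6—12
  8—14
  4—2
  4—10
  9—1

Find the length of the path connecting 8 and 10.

6

The path is 8 - 14 - 3 - 7 - 2 - 4 - 10, which has 6 edges.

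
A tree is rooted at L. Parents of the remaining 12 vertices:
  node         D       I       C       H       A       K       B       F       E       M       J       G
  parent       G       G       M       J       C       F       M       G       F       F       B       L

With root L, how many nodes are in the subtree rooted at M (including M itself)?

6

M's subtree: {M, B, C, J, A, H}, size 6.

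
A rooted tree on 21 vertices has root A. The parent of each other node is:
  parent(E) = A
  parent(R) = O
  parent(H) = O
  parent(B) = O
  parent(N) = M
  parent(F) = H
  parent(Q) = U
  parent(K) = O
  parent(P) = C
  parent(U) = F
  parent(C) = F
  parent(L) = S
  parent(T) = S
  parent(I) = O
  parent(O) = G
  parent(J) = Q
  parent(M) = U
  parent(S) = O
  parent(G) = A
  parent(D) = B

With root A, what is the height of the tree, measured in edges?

The longest root-to-leaf path is A–G–O–H–F–U–M–N (7 edges).

7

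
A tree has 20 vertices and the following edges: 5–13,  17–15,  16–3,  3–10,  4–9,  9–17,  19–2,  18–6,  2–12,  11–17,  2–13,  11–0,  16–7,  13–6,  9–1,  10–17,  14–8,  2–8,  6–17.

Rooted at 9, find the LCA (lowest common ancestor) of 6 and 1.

9

Ancestors of 6 (toward the root): 6, 17, 9.
Ancestors of 1: 1, 9.
The deepest node appearing in both lists is 9.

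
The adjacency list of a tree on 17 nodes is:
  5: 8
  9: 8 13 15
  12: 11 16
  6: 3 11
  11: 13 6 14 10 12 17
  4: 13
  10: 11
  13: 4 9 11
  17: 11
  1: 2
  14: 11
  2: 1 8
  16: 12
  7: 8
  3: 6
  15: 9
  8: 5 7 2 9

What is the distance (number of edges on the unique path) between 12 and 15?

4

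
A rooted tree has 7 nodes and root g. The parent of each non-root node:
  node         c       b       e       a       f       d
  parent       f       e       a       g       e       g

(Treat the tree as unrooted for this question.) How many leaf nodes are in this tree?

3

The leaves are b, c, d.
That is 3 leaves.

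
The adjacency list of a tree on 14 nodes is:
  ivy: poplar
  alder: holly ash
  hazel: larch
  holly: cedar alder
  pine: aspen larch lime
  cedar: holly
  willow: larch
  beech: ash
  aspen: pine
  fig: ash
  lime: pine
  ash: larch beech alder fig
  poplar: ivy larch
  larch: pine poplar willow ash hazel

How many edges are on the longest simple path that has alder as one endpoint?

A farthest node from alder is ivy (lime, aspen also at distance 4).
The path alder–ash–larch–poplar–ivy has 4 edges.

4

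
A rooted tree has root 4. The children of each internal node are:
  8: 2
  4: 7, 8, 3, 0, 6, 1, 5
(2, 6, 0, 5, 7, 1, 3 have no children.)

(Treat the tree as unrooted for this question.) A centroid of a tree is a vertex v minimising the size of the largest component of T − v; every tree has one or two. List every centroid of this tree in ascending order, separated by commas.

4

Delete 4: the remaining components have sizes 2, 1, 1, 1, 1, 1, 1. Max 2 ≤ 4, so 4 is a centroid.
Every other node leaves some component of size > 4, so the centroid is unique.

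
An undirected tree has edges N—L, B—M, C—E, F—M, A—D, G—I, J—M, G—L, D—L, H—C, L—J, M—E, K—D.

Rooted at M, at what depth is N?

3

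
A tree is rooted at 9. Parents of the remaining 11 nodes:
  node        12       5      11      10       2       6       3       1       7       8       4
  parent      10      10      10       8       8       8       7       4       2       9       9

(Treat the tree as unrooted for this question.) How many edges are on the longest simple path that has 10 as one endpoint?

A farthest node from 10 is 3 (1 also at distance 4).
The path 10–8–2–7–3 has 4 edges.

4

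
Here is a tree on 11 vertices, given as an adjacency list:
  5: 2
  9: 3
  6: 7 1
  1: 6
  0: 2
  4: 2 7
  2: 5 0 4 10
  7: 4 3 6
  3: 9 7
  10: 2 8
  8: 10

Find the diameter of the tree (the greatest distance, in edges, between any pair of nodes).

A longest path is 8 - 10 - 2 - 4 - 7 - 6 - 1, with 6 edges.

6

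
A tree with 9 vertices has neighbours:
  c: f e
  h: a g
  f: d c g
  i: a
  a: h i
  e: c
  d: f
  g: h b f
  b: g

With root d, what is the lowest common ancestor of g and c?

f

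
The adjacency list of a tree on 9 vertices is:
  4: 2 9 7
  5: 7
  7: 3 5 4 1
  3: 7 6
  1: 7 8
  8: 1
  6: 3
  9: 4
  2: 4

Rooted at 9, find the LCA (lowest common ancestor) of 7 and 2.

4

7's ancestor chain is 7, 4, 9 and 2's is 2, 4, 9; they first meet at 4.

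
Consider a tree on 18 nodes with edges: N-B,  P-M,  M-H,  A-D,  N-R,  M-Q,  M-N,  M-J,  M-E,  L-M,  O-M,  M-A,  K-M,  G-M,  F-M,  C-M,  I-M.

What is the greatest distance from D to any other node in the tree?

4

Distances from D peak at 4, attained at R (B also at distance 4).
D-A-M-N-R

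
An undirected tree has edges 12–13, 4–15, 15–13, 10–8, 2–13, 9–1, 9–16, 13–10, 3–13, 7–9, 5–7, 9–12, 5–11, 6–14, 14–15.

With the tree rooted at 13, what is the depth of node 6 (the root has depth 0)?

Climbing from 6 to the root: 6 – 14 – 15 – 13. That's 3 steps.

3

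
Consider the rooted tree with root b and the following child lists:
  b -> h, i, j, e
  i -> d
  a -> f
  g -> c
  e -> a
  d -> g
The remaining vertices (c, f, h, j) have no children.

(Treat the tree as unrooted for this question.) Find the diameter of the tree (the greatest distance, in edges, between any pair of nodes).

BFS from c reaches f last, at distance 7; BFS from f confirms no node is farther.
Path: c–g–d–i–b–e–a–f.

7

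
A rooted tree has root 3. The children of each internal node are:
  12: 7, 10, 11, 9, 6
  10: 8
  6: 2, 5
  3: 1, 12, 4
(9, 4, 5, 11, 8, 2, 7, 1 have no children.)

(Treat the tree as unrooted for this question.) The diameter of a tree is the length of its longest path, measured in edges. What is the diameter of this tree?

4

BFS from 8 reaches 4 last, at distance 4; BFS from 4 confirms no node is farther.
Path: 8 – 10 – 12 – 3 – 4.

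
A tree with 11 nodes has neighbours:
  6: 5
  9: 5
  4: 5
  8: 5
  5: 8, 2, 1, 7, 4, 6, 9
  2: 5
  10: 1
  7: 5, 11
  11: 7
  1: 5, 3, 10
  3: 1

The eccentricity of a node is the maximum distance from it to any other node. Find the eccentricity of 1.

A farthest node from 1 is 11.
The path 1–5–7–11 has 3 edges.

3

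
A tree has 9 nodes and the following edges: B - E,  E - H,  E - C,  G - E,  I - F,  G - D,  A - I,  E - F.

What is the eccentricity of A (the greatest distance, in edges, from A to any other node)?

5

Distances from A peak at 5, attained at D.
A–I–F–E–G–D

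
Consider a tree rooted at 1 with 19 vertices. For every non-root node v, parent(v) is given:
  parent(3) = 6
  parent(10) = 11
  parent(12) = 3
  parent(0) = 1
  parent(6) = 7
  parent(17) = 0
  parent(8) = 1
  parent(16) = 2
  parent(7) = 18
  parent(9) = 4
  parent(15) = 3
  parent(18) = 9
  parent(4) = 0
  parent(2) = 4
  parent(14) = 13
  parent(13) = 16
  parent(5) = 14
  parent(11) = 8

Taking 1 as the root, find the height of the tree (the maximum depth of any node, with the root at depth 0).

8

12 sits deepest: 1 – 0 – 4 – 9 – 18 – 7 – 6 – 3 – 12 — 8 edges from the root.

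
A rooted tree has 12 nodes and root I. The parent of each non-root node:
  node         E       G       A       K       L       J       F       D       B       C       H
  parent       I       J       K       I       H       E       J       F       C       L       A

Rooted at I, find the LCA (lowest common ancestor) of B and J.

I

Path B→root: B C L H A K I; path J→root: J E I.
First common node: I.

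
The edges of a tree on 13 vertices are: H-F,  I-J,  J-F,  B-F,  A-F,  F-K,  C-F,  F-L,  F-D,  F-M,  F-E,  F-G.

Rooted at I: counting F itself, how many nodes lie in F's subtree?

11

The subtree rooted at F contains: F, K, H, B, C, L, G, M, A, D, E — 11 nodes.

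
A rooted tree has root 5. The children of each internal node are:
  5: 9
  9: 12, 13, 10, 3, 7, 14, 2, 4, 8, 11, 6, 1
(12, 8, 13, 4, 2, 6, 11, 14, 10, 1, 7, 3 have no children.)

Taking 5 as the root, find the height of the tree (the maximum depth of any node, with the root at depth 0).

2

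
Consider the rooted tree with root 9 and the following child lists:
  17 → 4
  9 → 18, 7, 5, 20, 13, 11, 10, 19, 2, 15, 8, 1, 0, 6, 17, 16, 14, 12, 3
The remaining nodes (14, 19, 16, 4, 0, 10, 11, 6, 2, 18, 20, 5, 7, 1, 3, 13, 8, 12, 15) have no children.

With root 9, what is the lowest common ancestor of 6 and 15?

9

6's ancestor chain is 6, 9 and 15's is 15, 9; they first meet at 9.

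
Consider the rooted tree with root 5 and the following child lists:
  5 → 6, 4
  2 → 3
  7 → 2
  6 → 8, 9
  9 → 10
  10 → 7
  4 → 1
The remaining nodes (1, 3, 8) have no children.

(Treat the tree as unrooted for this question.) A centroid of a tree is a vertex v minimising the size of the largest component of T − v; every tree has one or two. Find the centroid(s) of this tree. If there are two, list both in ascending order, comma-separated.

6, 9

Delete 9: the remaining components have sizes 5, 4. Max 5 ≤ 5, so 9 is a centroid.
6 is adjacent to 9 and is also a centroid (the largest component after removing it is likewise 5).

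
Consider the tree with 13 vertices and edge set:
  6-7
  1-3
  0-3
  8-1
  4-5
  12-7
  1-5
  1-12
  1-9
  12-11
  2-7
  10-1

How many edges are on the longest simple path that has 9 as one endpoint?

4

A farthest node from 9 is 2 (6 also at distance 4).
The path 9-1-12-7-2 has 4 edges.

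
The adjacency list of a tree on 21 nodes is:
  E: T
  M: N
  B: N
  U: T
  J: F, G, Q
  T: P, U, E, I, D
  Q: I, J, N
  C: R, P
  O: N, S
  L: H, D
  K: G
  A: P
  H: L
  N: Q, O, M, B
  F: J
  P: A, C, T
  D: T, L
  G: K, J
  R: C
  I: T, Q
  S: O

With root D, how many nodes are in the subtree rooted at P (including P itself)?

Descendants of P (including itself): P, A, C, R. That's 4.

4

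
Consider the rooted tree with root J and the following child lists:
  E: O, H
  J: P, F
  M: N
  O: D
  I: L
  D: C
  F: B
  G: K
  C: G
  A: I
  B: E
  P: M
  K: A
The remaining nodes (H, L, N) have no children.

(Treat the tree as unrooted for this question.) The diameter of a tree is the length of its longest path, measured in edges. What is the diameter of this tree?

14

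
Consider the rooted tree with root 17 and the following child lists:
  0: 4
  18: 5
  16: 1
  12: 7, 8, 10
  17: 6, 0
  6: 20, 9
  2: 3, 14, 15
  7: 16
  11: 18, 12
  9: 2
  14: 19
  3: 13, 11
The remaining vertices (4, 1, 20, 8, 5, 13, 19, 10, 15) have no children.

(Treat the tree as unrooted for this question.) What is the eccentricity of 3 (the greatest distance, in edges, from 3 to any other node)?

Distances from 3 peak at 6, attained at 4.
3–2–9–6–17–0–4

6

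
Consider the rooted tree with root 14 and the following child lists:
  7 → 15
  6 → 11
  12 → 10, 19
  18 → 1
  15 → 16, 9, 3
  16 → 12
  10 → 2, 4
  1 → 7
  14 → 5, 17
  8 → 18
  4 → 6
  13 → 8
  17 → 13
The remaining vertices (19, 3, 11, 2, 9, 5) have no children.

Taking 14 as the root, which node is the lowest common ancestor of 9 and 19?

15

Path 9→root: 9 15 7 1 18 8 13 17 14; path 19→root: 19 12 16 15 7 1 18 8 13 17 14.
First common node: 15.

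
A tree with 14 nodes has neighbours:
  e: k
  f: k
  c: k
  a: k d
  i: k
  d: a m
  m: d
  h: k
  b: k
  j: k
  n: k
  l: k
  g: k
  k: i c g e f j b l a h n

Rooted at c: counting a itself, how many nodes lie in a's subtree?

The subtree rooted at a contains: a, d, m — 3 nodes.

3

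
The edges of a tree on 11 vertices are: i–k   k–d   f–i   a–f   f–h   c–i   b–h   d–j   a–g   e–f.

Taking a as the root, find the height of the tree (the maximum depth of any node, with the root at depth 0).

5

j sits deepest: a–f–i–k–d–j — 5 edges from the root.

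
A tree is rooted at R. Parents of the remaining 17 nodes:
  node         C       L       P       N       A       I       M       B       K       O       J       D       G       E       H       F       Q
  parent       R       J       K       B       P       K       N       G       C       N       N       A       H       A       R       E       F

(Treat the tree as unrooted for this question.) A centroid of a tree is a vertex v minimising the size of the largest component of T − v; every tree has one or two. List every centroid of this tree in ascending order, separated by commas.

If C is removed the pieces have sizes 9, 8, all ≤ ⌊18/2⌋ = 9.
Its neighbour R also leaves a largest component of size 9, so both are centroids.

C, R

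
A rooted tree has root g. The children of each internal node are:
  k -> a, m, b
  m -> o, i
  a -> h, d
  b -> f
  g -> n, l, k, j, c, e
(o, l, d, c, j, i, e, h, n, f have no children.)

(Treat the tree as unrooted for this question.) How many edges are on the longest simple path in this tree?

4

A longest path is c – g – k – m – i, with 4 edges.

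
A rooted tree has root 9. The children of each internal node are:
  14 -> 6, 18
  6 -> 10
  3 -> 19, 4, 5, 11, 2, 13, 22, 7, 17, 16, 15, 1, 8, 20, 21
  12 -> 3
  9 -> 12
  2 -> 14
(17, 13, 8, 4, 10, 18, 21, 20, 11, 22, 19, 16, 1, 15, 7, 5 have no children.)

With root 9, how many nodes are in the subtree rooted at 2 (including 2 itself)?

2's subtree: {2, 14, 6, 18, 10}, size 5.

5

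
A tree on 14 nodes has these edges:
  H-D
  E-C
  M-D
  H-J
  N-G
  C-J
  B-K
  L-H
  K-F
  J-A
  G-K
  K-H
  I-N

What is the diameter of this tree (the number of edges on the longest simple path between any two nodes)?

7

A longest path is E–C–J–H–K–G–N–I, with 7 edges.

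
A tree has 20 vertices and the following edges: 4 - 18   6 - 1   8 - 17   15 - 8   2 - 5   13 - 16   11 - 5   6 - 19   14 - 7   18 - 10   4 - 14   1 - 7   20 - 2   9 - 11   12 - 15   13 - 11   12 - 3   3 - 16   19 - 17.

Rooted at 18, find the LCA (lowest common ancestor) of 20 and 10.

18

Ancestors of 20 (toward the root): 20, 2, 5, 11, 13, 16, 3, 12, 15, 8, 17, 19, 6, 1, 7, 14, 4, 18.
Ancestors of 10: 10, 18.
The deepest node appearing in both lists is 18.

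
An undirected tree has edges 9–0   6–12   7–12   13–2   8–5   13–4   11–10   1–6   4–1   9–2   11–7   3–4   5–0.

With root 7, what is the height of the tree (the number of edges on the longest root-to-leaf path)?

The longest root-to-leaf path is 7–12–6–1–4–13–2–9–0–5–8 (10 edges).

10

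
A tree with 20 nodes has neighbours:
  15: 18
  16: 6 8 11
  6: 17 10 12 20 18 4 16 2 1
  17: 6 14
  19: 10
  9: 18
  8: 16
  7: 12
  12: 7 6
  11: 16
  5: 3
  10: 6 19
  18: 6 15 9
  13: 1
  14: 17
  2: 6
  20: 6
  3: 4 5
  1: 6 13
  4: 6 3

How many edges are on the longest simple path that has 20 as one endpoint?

The node farthest from 20 is 5, via 20 – 6 – 4 – 3 – 5 — 4 edges.

4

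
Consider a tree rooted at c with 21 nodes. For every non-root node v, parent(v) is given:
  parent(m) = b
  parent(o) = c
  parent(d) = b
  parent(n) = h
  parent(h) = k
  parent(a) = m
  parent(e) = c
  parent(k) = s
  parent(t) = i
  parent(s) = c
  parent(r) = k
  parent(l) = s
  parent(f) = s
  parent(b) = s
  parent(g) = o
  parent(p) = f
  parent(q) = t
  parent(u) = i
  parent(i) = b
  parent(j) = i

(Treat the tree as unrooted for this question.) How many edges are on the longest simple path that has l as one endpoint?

A farthest node from l is q.
The path l – s – b – i – t – q has 5 edges.

5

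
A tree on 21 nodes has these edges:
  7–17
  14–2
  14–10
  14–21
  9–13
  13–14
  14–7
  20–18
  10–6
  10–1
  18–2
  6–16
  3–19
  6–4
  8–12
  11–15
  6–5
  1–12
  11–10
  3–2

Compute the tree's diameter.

7

A longest path is 20–18–2–14–10–1–12–8, with 7 edges.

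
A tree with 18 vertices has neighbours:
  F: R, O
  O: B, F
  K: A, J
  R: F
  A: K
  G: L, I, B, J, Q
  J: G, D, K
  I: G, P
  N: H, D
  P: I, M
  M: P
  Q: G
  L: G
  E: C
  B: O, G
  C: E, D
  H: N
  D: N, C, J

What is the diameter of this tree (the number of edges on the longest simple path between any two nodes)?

8

Starting from R, a farthest node is H at distance 8.
One longest path: R-F-O-B-G-J-D-N-H.
So the diameter is 8.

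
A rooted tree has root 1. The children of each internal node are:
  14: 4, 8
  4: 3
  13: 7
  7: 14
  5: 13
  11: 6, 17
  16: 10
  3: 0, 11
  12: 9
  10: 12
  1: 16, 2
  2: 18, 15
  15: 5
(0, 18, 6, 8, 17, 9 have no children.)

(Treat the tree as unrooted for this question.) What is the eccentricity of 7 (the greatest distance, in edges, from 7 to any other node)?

Distances from 7 peak at 9, attained at 9.
7 – 13 – 5 – 15 – 2 – 1 – 16 – 10 – 12 – 9

9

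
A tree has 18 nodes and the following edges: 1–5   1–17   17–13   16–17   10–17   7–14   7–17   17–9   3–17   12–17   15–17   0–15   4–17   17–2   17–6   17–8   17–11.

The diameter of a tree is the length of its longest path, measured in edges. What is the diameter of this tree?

BFS from 5 reaches 0 last, at distance 4; BFS from 0 confirms no node is farther.
Path: 5–1–17–15–0.

4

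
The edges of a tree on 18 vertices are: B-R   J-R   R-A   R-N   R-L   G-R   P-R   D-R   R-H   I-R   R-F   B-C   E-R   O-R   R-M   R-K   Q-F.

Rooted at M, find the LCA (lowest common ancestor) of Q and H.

Ancestors of Q (toward the root): Q, F, R, M.
Ancestors of H: H, R, M.
The deepest node appearing in both lists is R.

R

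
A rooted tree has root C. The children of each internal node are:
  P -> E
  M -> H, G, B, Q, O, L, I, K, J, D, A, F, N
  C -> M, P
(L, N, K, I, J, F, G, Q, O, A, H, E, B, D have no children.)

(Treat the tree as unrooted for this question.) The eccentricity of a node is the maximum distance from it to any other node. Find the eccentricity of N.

4

A farthest node from N is E.
The path N – M – C – P – E has 4 edges.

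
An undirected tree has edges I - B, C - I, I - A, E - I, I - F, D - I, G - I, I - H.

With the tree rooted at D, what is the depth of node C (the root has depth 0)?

2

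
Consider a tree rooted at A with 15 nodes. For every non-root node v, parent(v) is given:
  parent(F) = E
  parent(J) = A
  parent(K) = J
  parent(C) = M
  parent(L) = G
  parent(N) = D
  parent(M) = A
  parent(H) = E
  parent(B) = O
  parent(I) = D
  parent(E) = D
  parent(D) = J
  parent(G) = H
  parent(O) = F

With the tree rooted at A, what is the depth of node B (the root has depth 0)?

6

A → J → D → E → F → O → B — 6 edges.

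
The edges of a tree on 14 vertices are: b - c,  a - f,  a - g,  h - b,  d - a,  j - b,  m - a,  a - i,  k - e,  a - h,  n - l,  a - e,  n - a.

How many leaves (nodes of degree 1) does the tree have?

The leaves are c, d, f, g, i, j, k, l, m.
That is 9 leaves.

9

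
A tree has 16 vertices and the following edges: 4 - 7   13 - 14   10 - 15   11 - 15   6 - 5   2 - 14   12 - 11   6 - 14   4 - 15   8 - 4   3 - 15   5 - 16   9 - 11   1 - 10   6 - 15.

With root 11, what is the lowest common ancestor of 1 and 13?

Ancestors of 1 (toward the root): 1, 10, 15, 11.
Ancestors of 13: 13, 14, 6, 15, 11.
The deepest node appearing in both lists is 15.

15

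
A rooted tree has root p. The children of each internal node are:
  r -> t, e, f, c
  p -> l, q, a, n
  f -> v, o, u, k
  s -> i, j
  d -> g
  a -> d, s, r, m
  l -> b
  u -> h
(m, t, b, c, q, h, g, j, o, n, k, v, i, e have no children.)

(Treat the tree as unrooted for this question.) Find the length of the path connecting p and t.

p – a – r – t: 3 edges.

3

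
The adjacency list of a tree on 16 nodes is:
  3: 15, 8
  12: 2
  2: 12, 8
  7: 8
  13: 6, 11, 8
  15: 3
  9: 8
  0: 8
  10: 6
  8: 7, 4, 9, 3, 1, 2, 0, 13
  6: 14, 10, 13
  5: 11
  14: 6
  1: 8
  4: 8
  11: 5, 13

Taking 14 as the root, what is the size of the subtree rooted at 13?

13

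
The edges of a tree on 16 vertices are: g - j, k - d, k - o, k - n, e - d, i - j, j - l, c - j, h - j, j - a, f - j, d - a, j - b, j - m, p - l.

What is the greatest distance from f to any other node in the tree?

5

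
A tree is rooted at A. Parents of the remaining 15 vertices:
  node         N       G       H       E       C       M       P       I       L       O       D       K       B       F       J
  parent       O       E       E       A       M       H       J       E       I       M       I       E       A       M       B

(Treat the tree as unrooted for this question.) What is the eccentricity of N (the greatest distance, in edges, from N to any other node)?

Distances from N peak at 8, attained at P.
N-O-M-H-E-A-B-J-P

8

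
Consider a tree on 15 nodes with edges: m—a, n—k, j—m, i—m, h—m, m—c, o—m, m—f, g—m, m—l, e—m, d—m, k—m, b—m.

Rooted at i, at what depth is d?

Path from i to d: i–m–d, which has 2 edges.

2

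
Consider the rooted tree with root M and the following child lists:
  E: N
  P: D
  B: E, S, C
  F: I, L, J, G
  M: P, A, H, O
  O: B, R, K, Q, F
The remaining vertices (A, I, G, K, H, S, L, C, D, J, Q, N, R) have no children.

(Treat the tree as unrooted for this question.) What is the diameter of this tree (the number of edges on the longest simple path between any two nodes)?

Starting from N, a farthest node is D at distance 6.
One longest path: N - E - B - O - M - P - D.
So the diameter is 6.

6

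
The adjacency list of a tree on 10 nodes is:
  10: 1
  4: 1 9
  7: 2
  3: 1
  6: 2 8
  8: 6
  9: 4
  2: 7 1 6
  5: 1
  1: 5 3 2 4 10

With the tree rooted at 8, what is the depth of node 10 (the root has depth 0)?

4

Path from 8 to 10: 8 – 6 – 2 – 1 – 10, which has 4 edges.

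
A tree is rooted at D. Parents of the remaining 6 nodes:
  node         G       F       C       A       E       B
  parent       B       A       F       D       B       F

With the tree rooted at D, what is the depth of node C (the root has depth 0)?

3

Climbing from C to the root: C → F → A → D. That's 3 steps.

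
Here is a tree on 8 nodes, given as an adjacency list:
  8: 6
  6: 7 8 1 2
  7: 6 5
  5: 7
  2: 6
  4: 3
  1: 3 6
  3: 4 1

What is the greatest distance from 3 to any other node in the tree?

A farthest node from 3 is 5.
The path 3 – 1 – 6 – 7 – 5 has 4 edges.

4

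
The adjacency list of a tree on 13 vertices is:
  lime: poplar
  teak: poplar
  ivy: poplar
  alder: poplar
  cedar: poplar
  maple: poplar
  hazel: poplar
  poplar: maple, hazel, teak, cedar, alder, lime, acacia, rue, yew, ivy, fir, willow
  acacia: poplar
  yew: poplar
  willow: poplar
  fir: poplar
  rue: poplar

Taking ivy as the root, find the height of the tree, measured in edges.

A deepest node is lime, reached by ivy-poplar-lime.
That path has 2 edges, so the height is 2.

2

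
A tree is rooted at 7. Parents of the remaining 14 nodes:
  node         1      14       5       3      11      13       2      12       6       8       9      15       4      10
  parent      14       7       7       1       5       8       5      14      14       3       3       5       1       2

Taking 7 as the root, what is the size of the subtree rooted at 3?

Descendants of 3 (including itself): 3, 8, 9, 13. That's 4.

4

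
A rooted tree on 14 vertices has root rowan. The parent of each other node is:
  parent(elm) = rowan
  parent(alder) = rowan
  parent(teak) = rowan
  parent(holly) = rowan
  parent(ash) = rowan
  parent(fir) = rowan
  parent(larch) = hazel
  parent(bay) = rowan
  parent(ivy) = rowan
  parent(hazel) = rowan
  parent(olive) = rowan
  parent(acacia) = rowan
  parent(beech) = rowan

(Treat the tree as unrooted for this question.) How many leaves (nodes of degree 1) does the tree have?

12

The leaves are acacia, alder, ash, bay, beech, elm, fir, holly, ivy, larch, olive, teak.
That is 12 leaves.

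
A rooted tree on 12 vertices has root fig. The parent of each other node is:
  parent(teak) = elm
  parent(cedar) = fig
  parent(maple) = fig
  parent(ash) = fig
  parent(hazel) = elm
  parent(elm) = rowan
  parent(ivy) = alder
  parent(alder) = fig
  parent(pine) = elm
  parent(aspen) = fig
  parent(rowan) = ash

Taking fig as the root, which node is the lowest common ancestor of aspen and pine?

Ancestors of aspen (toward the root): aspen, fig.
Ancestors of pine: pine, elm, rowan, ash, fig.
The deepest node appearing in both lists is fig.

fig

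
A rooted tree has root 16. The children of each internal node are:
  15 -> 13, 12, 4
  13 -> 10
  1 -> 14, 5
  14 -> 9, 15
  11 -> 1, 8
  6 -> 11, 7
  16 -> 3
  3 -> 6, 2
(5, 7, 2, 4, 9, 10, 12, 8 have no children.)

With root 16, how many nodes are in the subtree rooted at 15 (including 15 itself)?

The subtree rooted at 15 contains: 15, 4, 12, 13, 10 — 5 nodes.

5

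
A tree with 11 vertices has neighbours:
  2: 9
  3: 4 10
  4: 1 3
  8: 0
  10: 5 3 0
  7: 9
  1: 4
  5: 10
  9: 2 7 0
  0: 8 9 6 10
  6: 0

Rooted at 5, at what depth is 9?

3

Climbing from 9 to the root: 9–0–10–5. That's 3 steps.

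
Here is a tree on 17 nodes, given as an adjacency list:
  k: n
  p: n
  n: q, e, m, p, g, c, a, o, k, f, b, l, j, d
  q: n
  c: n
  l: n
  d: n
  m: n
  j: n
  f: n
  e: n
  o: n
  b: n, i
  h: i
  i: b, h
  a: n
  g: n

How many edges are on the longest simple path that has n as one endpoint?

3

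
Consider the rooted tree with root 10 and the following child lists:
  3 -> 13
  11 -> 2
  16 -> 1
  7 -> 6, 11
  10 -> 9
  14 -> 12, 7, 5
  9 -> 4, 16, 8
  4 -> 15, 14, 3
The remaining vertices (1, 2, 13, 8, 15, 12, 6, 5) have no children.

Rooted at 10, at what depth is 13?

Climbing from 13 to the root: 13–3–4–9–10. That's 4 steps.

4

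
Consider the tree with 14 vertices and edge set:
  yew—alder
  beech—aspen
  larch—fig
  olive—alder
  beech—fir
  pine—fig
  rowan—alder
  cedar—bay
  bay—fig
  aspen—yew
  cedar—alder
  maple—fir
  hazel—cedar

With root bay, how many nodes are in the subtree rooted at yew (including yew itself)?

yew's subtree: {yew, aspen, beech, fir, maple}, size 5.

5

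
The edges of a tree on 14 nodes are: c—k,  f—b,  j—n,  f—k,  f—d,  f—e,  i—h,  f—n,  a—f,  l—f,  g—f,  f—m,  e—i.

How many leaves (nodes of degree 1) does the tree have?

9

Exactly 9 nodes have a single neighbour: a, b, c, d, g, h, j, l, m.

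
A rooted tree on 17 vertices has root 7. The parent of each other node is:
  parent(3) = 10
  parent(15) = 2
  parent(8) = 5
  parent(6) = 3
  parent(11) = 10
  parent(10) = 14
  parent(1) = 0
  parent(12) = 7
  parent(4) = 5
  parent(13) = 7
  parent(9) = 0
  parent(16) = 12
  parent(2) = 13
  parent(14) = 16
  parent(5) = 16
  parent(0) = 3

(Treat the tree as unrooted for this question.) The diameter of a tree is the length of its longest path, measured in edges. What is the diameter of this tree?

10

BFS from 1 reaches 15 last, at distance 10; BFS from 15 confirms no node is farther.
Path: 1–0–3–10–14–16–12–7–13–2–15.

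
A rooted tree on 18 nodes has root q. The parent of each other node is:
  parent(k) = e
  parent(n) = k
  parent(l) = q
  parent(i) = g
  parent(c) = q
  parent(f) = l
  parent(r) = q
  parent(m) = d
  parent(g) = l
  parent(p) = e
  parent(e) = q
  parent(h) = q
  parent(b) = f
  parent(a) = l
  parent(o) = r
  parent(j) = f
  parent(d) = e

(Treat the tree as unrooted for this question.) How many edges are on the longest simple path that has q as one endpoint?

3

The node farthest from q is b (i, j, n, m also at distance 3), via q-l-f-b — 3 edges.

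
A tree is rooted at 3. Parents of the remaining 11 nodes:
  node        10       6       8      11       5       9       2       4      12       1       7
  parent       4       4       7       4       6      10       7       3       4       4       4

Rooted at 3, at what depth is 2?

3

Climbing from 2 to the root: 2 – 7 – 4 – 3. That's 3 steps.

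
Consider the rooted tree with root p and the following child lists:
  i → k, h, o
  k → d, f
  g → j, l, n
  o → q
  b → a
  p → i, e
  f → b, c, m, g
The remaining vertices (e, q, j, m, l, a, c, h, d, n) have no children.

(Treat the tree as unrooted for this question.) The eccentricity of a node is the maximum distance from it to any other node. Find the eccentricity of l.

A farthest node from l is q (e also at distance 6).
The path l-g-f-k-i-o-q has 6 edges.

6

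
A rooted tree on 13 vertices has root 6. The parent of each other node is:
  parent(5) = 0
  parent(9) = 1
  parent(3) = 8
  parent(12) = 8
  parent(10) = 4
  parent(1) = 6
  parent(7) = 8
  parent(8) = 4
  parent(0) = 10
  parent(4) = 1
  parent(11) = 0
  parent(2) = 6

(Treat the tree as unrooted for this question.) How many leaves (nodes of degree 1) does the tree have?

7

Exactly 7 nodes have a single neighbour: 2, 3, 5, 7, 9, 11, 12.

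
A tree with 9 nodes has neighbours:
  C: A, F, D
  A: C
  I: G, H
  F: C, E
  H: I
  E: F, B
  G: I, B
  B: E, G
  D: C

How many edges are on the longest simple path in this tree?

7

A longest path is D–C–F–E–B–G–I–H, with 7 edges.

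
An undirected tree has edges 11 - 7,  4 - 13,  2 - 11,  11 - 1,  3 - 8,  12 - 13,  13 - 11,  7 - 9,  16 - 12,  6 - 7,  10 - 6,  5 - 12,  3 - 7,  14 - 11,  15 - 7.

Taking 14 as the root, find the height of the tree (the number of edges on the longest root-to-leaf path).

4

The longest root-to-leaf path is 14 – 11 – 13 – 12 – 16 (4 edges).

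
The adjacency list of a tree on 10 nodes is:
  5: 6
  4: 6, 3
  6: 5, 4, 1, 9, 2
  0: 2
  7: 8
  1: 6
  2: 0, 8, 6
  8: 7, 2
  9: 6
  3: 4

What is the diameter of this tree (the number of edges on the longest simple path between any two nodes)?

5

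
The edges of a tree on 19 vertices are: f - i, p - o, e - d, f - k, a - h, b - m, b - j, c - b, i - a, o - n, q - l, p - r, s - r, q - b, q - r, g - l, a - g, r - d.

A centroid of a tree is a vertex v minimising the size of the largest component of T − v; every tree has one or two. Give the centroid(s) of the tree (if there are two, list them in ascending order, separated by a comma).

q

Delete q: the remaining components have sizes 7, 7, 4. Max 7 ≤ 9, so q is a centroid.
No neighbour of q does as well, so q is the unique centroid.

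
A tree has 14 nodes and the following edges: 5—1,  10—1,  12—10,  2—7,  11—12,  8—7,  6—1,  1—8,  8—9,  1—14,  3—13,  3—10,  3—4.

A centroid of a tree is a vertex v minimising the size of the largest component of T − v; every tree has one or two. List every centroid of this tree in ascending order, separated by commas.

1

If 1 is removed the pieces have sizes 6, 4, 1, 1, 1, all ≤ ⌊14/2⌋ = 7.
Every other node leaves some component of size > 7, so the centroid is unique.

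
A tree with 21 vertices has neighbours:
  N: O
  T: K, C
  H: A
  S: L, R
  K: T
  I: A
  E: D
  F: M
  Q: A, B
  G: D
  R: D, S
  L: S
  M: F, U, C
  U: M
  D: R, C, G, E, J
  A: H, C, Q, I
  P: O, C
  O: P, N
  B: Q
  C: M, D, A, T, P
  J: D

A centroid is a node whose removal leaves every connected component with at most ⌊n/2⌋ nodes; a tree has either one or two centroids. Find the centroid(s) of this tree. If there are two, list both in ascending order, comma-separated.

Delete C: the remaining components have sizes 7, 5, 3, 3, 2. Max 7 ≤ 10, so C is a centroid.
No neighbour of C does as well, so C is the unique centroid.

C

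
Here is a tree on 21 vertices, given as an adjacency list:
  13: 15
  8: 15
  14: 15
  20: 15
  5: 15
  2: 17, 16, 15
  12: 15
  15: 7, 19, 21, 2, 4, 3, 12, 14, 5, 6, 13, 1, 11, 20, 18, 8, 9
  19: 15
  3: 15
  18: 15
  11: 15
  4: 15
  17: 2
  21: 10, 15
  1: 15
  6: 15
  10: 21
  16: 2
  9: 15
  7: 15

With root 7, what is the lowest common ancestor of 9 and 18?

15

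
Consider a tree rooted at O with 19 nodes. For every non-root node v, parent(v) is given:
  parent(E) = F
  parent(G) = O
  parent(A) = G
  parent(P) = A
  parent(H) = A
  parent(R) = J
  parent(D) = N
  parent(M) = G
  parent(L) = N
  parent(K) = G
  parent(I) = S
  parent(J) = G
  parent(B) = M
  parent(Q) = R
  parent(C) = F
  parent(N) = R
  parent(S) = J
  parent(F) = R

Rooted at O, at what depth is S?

3

O–G–J–S — 3 edges.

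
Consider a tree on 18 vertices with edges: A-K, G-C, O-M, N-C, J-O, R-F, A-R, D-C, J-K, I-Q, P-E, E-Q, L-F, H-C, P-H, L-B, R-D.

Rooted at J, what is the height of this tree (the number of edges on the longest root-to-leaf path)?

10

I sits deepest: J-K-A-R-D-C-H-P-E-Q-I — 10 edges from the root.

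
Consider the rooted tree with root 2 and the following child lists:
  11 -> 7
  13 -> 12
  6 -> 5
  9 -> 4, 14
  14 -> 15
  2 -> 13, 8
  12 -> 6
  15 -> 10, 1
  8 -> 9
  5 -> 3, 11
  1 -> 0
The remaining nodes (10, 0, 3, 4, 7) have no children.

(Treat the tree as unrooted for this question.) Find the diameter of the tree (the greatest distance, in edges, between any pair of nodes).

12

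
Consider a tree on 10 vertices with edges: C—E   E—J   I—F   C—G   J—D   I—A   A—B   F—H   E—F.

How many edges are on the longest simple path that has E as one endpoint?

Distances from E peak at 4, attained at B.
E–F–I–A–B

4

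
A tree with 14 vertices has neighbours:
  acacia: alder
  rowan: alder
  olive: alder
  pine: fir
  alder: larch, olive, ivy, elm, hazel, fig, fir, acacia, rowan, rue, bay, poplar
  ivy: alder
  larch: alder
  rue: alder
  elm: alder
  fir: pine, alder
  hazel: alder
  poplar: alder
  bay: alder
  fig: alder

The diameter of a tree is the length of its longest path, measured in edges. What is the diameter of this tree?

3

Starting from pine, a farthest node is elm at distance 3.
One longest path: pine-fir-alder-elm.
So the diameter is 3.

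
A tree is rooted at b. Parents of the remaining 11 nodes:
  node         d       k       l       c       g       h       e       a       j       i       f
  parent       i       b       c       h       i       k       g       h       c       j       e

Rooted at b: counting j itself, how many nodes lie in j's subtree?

The subtree rooted at j contains: j, i, d, g, e, f — 6 nodes.

6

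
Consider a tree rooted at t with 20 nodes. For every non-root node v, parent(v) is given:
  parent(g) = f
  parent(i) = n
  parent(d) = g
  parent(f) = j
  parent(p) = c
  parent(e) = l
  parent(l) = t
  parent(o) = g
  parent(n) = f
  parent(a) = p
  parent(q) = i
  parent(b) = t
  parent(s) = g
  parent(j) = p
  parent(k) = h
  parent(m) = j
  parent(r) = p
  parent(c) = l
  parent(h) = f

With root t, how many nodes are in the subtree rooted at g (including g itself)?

Descendants of g (including itself): g, o, d, s. That's 4.

4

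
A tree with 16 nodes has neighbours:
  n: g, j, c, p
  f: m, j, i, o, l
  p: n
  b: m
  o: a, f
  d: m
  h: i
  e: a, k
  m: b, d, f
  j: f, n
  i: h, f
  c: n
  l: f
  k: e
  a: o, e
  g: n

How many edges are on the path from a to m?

3

The path is a - o - f - m, which has 3 edges.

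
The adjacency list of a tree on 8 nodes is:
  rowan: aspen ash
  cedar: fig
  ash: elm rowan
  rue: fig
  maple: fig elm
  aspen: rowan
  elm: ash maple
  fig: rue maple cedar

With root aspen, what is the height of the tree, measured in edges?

6

A deepest node is rue, reached by aspen → rowan → ash → elm → maple → fig → rue.
That path has 6 edges, so the height is 6.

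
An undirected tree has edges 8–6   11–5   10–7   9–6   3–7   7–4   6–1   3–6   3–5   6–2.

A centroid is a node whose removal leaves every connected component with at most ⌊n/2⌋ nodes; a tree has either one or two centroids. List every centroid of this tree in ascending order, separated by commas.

3

If 3 is removed the pieces have sizes 5, 3, 2, all ≤ ⌊11/2⌋ = 5.
No neighbour of 3 does as well, so 3 is the unique centroid.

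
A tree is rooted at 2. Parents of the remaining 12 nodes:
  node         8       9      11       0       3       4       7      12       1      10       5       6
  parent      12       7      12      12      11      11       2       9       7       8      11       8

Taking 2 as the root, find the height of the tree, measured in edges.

5

A deepest node is 4, reached by 2-7-9-12-11-4.
That path has 5 edges, so the height is 5.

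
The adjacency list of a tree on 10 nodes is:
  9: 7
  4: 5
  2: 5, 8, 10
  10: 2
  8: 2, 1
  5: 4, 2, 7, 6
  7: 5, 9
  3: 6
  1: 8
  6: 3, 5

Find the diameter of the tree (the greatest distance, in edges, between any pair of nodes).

5

A longest path is 1 - 8 - 2 - 5 - 6 - 3, with 5 edges.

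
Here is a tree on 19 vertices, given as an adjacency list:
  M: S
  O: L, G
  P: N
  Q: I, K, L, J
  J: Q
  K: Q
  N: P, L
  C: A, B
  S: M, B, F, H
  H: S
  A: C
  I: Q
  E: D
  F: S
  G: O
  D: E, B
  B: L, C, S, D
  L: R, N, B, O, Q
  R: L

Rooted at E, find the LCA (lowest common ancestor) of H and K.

Ancestors of H (toward the root): H, S, B, D, E.
Ancestors of K: K, Q, L, B, D, E.
The deepest node appearing in both lists is B.

B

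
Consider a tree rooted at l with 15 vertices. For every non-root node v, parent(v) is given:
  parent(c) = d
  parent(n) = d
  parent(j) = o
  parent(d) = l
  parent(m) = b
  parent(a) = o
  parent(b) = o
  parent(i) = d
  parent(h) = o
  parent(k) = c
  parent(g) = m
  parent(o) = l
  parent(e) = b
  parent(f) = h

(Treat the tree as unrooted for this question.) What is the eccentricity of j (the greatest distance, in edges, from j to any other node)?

A farthest node from j is k.
The path j-o-l-d-c-k has 5 edges.

5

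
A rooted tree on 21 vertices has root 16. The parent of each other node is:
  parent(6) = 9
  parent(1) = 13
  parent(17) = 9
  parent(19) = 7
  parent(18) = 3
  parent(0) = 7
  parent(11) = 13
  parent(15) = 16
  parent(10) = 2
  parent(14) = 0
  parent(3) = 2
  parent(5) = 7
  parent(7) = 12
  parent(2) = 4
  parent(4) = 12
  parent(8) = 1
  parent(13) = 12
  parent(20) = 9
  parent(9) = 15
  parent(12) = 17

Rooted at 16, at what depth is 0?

6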